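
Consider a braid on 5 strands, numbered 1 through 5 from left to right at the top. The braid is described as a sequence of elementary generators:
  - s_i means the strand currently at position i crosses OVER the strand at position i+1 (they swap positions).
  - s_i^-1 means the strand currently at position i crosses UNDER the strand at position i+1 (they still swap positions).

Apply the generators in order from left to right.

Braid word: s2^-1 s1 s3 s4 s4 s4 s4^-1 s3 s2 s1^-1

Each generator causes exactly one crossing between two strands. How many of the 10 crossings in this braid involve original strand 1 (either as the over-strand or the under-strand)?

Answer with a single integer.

Gen 1: crossing 2x3. Involves strand 1? no. Count so far: 0
Gen 2: crossing 1x3. Involves strand 1? yes. Count so far: 1
Gen 3: crossing 2x4. Involves strand 1? no. Count so far: 1
Gen 4: crossing 2x5. Involves strand 1? no. Count so far: 1
Gen 5: crossing 5x2. Involves strand 1? no. Count so far: 1
Gen 6: crossing 2x5. Involves strand 1? no. Count so far: 1
Gen 7: crossing 5x2. Involves strand 1? no. Count so far: 1
Gen 8: crossing 4x2. Involves strand 1? no. Count so far: 1
Gen 9: crossing 1x2. Involves strand 1? yes. Count so far: 2
Gen 10: crossing 3x2. Involves strand 1? no. Count so far: 2

Answer: 2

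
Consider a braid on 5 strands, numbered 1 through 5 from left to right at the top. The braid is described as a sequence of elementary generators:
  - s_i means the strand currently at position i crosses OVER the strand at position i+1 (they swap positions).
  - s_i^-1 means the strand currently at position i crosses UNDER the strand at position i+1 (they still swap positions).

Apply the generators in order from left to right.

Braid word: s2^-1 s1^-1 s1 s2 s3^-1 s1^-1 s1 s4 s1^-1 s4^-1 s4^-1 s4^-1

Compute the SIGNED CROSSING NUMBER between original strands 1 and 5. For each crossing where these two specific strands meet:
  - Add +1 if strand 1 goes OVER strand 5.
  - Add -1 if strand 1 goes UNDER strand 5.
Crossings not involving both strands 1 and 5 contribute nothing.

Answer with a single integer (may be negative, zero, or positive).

Answer: 0

Derivation:
Gen 1: crossing 2x3. Both 1&5? no. Sum: 0
Gen 2: crossing 1x3. Both 1&5? no. Sum: 0
Gen 3: crossing 3x1. Both 1&5? no. Sum: 0
Gen 4: crossing 3x2. Both 1&5? no. Sum: 0
Gen 5: crossing 3x4. Both 1&5? no. Sum: 0
Gen 6: crossing 1x2. Both 1&5? no. Sum: 0
Gen 7: crossing 2x1. Both 1&5? no. Sum: 0
Gen 8: crossing 3x5. Both 1&5? no. Sum: 0
Gen 9: crossing 1x2. Both 1&5? no. Sum: 0
Gen 10: crossing 5x3. Both 1&5? no. Sum: 0
Gen 11: crossing 3x5. Both 1&5? no. Sum: 0
Gen 12: crossing 5x3. Both 1&5? no. Sum: 0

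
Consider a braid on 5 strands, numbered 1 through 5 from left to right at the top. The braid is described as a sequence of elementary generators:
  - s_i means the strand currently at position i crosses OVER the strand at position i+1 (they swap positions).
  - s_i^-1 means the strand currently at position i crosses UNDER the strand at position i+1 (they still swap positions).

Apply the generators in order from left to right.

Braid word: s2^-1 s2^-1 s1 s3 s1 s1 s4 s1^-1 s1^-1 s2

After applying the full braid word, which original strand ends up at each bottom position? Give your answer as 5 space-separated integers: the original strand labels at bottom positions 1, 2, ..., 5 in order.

Gen 1 (s2^-1): strand 2 crosses under strand 3. Perm now: [1 3 2 4 5]
Gen 2 (s2^-1): strand 3 crosses under strand 2. Perm now: [1 2 3 4 5]
Gen 3 (s1): strand 1 crosses over strand 2. Perm now: [2 1 3 4 5]
Gen 4 (s3): strand 3 crosses over strand 4. Perm now: [2 1 4 3 5]
Gen 5 (s1): strand 2 crosses over strand 1. Perm now: [1 2 4 3 5]
Gen 6 (s1): strand 1 crosses over strand 2. Perm now: [2 1 4 3 5]
Gen 7 (s4): strand 3 crosses over strand 5. Perm now: [2 1 4 5 3]
Gen 8 (s1^-1): strand 2 crosses under strand 1. Perm now: [1 2 4 5 3]
Gen 9 (s1^-1): strand 1 crosses under strand 2. Perm now: [2 1 4 5 3]
Gen 10 (s2): strand 1 crosses over strand 4. Perm now: [2 4 1 5 3]

Answer: 2 4 1 5 3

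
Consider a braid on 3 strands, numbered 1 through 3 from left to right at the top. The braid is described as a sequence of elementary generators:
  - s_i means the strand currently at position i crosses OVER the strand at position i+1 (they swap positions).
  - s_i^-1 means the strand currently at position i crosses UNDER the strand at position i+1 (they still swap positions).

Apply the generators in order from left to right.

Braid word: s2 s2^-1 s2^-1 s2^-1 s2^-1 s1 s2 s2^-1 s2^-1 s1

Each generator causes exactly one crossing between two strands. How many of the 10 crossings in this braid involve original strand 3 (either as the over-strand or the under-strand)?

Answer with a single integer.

Answer: 7

Derivation:
Gen 1: crossing 2x3. Involves strand 3? yes. Count so far: 1
Gen 2: crossing 3x2. Involves strand 3? yes. Count so far: 2
Gen 3: crossing 2x3. Involves strand 3? yes. Count so far: 3
Gen 4: crossing 3x2. Involves strand 3? yes. Count so far: 4
Gen 5: crossing 2x3. Involves strand 3? yes. Count so far: 5
Gen 6: crossing 1x3. Involves strand 3? yes. Count so far: 6
Gen 7: crossing 1x2. Involves strand 3? no. Count so far: 6
Gen 8: crossing 2x1. Involves strand 3? no. Count so far: 6
Gen 9: crossing 1x2. Involves strand 3? no. Count so far: 6
Gen 10: crossing 3x2. Involves strand 3? yes. Count so far: 7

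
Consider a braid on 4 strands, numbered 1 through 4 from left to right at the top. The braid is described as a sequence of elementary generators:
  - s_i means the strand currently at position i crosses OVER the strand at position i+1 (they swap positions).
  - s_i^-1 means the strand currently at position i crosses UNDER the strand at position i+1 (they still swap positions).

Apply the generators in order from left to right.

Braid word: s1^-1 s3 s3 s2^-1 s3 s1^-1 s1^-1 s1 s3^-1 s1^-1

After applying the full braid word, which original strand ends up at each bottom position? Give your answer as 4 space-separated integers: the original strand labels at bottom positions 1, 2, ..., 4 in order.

Answer: 2 3 1 4

Derivation:
Gen 1 (s1^-1): strand 1 crosses under strand 2. Perm now: [2 1 3 4]
Gen 2 (s3): strand 3 crosses over strand 4. Perm now: [2 1 4 3]
Gen 3 (s3): strand 4 crosses over strand 3. Perm now: [2 1 3 4]
Gen 4 (s2^-1): strand 1 crosses under strand 3. Perm now: [2 3 1 4]
Gen 5 (s3): strand 1 crosses over strand 4. Perm now: [2 3 4 1]
Gen 6 (s1^-1): strand 2 crosses under strand 3. Perm now: [3 2 4 1]
Gen 7 (s1^-1): strand 3 crosses under strand 2. Perm now: [2 3 4 1]
Gen 8 (s1): strand 2 crosses over strand 3. Perm now: [3 2 4 1]
Gen 9 (s3^-1): strand 4 crosses under strand 1. Perm now: [3 2 1 4]
Gen 10 (s1^-1): strand 3 crosses under strand 2. Perm now: [2 3 1 4]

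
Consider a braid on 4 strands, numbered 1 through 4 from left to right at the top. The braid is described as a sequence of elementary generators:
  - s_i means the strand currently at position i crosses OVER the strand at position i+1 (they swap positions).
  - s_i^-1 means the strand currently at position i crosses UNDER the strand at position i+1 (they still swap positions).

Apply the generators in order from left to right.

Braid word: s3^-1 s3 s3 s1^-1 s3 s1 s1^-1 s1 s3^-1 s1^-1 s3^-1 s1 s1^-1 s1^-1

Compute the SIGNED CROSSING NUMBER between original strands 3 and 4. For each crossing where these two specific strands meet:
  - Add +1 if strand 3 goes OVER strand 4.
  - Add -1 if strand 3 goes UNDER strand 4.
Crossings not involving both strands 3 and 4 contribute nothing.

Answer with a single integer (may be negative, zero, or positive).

Gen 1: 3 under 4. Both 3&4? yes. Contrib: -1. Sum: -1
Gen 2: 4 over 3. Both 3&4? yes. Contrib: -1. Sum: -2
Gen 3: 3 over 4. Both 3&4? yes. Contrib: +1. Sum: -1
Gen 4: crossing 1x2. Both 3&4? no. Sum: -1
Gen 5: 4 over 3. Both 3&4? yes. Contrib: -1. Sum: -2
Gen 6: crossing 2x1. Both 3&4? no. Sum: -2
Gen 7: crossing 1x2. Both 3&4? no. Sum: -2
Gen 8: crossing 2x1. Both 3&4? no. Sum: -2
Gen 9: 3 under 4. Both 3&4? yes. Contrib: -1. Sum: -3
Gen 10: crossing 1x2. Both 3&4? no. Sum: -3
Gen 11: 4 under 3. Both 3&4? yes. Contrib: +1. Sum: -2
Gen 12: crossing 2x1. Both 3&4? no. Sum: -2
Gen 13: crossing 1x2. Both 3&4? no. Sum: -2
Gen 14: crossing 2x1. Both 3&4? no. Sum: -2

Answer: -2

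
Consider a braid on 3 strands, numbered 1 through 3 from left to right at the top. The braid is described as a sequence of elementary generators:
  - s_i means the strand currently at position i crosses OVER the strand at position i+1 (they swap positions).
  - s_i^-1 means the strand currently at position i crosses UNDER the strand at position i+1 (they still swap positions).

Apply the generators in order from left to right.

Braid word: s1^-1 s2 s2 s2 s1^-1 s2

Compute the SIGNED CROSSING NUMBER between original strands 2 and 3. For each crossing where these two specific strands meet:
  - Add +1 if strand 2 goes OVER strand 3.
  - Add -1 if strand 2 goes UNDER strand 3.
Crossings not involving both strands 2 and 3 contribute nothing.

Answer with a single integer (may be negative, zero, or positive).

Gen 1: crossing 1x2. Both 2&3? no. Sum: 0
Gen 2: crossing 1x3. Both 2&3? no. Sum: 0
Gen 3: crossing 3x1. Both 2&3? no. Sum: 0
Gen 4: crossing 1x3. Both 2&3? no. Sum: 0
Gen 5: 2 under 3. Both 2&3? yes. Contrib: -1. Sum: -1
Gen 6: crossing 2x1. Both 2&3? no. Sum: -1

Answer: -1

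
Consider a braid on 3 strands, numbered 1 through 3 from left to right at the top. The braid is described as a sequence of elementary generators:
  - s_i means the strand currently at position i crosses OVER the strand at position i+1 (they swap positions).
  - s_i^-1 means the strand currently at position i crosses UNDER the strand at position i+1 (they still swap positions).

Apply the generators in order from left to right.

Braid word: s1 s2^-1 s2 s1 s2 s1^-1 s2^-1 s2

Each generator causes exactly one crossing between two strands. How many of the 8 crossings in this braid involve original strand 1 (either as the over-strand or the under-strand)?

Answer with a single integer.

Answer: 7

Derivation:
Gen 1: crossing 1x2. Involves strand 1? yes. Count so far: 1
Gen 2: crossing 1x3. Involves strand 1? yes. Count so far: 2
Gen 3: crossing 3x1. Involves strand 1? yes. Count so far: 3
Gen 4: crossing 2x1. Involves strand 1? yes. Count so far: 4
Gen 5: crossing 2x3. Involves strand 1? no. Count so far: 4
Gen 6: crossing 1x3. Involves strand 1? yes. Count so far: 5
Gen 7: crossing 1x2. Involves strand 1? yes. Count so far: 6
Gen 8: crossing 2x1. Involves strand 1? yes. Count so far: 7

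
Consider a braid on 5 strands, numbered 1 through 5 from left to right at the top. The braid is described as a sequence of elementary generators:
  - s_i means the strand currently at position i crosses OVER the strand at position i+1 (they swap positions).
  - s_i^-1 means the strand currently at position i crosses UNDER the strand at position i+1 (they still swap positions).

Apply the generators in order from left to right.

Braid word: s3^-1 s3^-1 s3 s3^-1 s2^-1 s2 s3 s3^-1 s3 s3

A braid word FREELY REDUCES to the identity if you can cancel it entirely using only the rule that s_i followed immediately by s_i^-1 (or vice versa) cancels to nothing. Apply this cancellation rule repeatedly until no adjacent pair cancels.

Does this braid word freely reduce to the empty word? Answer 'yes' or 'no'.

Answer: yes

Derivation:
Gen 1 (s3^-1): push. Stack: [s3^-1]
Gen 2 (s3^-1): push. Stack: [s3^-1 s3^-1]
Gen 3 (s3): cancels prior s3^-1. Stack: [s3^-1]
Gen 4 (s3^-1): push. Stack: [s3^-1 s3^-1]
Gen 5 (s2^-1): push. Stack: [s3^-1 s3^-1 s2^-1]
Gen 6 (s2): cancels prior s2^-1. Stack: [s3^-1 s3^-1]
Gen 7 (s3): cancels prior s3^-1. Stack: [s3^-1]
Gen 8 (s3^-1): push. Stack: [s3^-1 s3^-1]
Gen 9 (s3): cancels prior s3^-1. Stack: [s3^-1]
Gen 10 (s3): cancels prior s3^-1. Stack: []
Reduced word: (empty)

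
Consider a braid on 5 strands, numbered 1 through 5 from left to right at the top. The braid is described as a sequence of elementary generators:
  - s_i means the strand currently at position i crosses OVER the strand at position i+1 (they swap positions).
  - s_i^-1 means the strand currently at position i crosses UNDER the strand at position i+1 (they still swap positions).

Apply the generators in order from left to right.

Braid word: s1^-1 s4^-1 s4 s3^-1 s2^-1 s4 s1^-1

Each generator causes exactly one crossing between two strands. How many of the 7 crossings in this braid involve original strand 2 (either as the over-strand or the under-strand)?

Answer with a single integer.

Answer: 2

Derivation:
Gen 1: crossing 1x2. Involves strand 2? yes. Count so far: 1
Gen 2: crossing 4x5. Involves strand 2? no. Count so far: 1
Gen 3: crossing 5x4. Involves strand 2? no. Count so far: 1
Gen 4: crossing 3x4. Involves strand 2? no. Count so far: 1
Gen 5: crossing 1x4. Involves strand 2? no. Count so far: 1
Gen 6: crossing 3x5. Involves strand 2? no. Count so far: 1
Gen 7: crossing 2x4. Involves strand 2? yes. Count so far: 2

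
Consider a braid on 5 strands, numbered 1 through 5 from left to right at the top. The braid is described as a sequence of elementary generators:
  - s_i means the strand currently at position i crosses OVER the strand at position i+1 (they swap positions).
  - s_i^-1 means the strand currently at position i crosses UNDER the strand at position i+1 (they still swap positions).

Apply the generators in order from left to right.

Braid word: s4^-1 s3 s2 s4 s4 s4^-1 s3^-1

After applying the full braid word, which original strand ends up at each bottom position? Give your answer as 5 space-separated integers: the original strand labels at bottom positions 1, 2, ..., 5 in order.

Gen 1 (s4^-1): strand 4 crosses under strand 5. Perm now: [1 2 3 5 4]
Gen 2 (s3): strand 3 crosses over strand 5. Perm now: [1 2 5 3 4]
Gen 3 (s2): strand 2 crosses over strand 5. Perm now: [1 5 2 3 4]
Gen 4 (s4): strand 3 crosses over strand 4. Perm now: [1 5 2 4 3]
Gen 5 (s4): strand 4 crosses over strand 3. Perm now: [1 5 2 3 4]
Gen 6 (s4^-1): strand 3 crosses under strand 4. Perm now: [1 5 2 4 3]
Gen 7 (s3^-1): strand 2 crosses under strand 4. Perm now: [1 5 4 2 3]

Answer: 1 5 4 2 3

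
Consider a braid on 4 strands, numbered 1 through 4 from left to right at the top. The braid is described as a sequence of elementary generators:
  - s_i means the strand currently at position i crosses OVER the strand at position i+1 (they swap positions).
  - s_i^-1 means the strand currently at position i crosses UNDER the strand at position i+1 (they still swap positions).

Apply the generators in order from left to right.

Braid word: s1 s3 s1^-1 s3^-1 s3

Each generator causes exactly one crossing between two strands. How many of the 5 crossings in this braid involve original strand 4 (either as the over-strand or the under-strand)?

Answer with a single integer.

Gen 1: crossing 1x2. Involves strand 4? no. Count so far: 0
Gen 2: crossing 3x4. Involves strand 4? yes. Count so far: 1
Gen 3: crossing 2x1. Involves strand 4? no. Count so far: 1
Gen 4: crossing 4x3. Involves strand 4? yes. Count so far: 2
Gen 5: crossing 3x4. Involves strand 4? yes. Count so far: 3

Answer: 3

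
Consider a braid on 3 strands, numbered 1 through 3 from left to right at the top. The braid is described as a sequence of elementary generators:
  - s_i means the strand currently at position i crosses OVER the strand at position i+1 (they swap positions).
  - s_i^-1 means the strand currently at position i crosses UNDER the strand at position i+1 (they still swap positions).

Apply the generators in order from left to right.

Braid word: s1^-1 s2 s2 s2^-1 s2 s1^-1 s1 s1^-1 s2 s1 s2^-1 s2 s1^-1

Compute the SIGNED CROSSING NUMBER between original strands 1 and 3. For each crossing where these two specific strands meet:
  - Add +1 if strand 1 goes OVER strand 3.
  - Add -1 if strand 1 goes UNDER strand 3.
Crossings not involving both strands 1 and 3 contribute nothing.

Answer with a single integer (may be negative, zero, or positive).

Answer: 0

Derivation:
Gen 1: crossing 1x2. Both 1&3? no. Sum: 0
Gen 2: 1 over 3. Both 1&3? yes. Contrib: +1. Sum: 1
Gen 3: 3 over 1. Both 1&3? yes. Contrib: -1. Sum: 0
Gen 4: 1 under 3. Both 1&3? yes. Contrib: -1. Sum: -1
Gen 5: 3 over 1. Both 1&3? yes. Contrib: -1. Sum: -2
Gen 6: crossing 2x1. Both 1&3? no. Sum: -2
Gen 7: crossing 1x2. Both 1&3? no. Sum: -2
Gen 8: crossing 2x1. Both 1&3? no. Sum: -2
Gen 9: crossing 2x3. Both 1&3? no. Sum: -2
Gen 10: 1 over 3. Both 1&3? yes. Contrib: +1. Sum: -1
Gen 11: crossing 1x2. Both 1&3? no. Sum: -1
Gen 12: crossing 2x1. Both 1&3? no. Sum: -1
Gen 13: 3 under 1. Both 1&3? yes. Contrib: +1. Sum: 0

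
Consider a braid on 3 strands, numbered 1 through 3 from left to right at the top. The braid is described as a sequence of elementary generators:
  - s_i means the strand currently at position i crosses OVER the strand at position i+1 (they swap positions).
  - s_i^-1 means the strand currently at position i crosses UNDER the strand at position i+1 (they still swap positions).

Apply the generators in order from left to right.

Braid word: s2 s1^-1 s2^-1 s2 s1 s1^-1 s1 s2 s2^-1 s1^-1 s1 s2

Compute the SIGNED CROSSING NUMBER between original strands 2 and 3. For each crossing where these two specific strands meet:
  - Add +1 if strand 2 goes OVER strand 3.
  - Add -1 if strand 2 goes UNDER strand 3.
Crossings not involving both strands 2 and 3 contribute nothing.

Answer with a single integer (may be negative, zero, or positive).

Gen 1: 2 over 3. Both 2&3? yes. Contrib: +1. Sum: 1
Gen 2: crossing 1x3. Both 2&3? no. Sum: 1
Gen 3: crossing 1x2. Both 2&3? no. Sum: 1
Gen 4: crossing 2x1. Both 2&3? no. Sum: 1
Gen 5: crossing 3x1. Both 2&3? no. Sum: 1
Gen 6: crossing 1x3. Both 2&3? no. Sum: 1
Gen 7: crossing 3x1. Both 2&3? no. Sum: 1
Gen 8: 3 over 2. Both 2&3? yes. Contrib: -1. Sum: 0
Gen 9: 2 under 3. Both 2&3? yes. Contrib: -1. Sum: -1
Gen 10: crossing 1x3. Both 2&3? no. Sum: -1
Gen 11: crossing 3x1. Both 2&3? no. Sum: -1
Gen 12: 3 over 2. Both 2&3? yes. Contrib: -1. Sum: -2

Answer: -2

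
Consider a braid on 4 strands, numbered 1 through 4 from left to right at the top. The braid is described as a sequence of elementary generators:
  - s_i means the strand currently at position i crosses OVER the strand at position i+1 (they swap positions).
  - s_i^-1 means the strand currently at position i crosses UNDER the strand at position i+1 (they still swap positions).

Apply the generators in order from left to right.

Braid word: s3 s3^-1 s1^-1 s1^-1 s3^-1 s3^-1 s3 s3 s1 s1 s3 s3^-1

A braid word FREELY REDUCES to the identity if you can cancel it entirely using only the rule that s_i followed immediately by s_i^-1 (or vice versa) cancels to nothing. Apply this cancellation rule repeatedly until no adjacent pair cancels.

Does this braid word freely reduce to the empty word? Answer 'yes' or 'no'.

Answer: yes

Derivation:
Gen 1 (s3): push. Stack: [s3]
Gen 2 (s3^-1): cancels prior s3. Stack: []
Gen 3 (s1^-1): push. Stack: [s1^-1]
Gen 4 (s1^-1): push. Stack: [s1^-1 s1^-1]
Gen 5 (s3^-1): push. Stack: [s1^-1 s1^-1 s3^-1]
Gen 6 (s3^-1): push. Stack: [s1^-1 s1^-1 s3^-1 s3^-1]
Gen 7 (s3): cancels prior s3^-1. Stack: [s1^-1 s1^-1 s3^-1]
Gen 8 (s3): cancels prior s3^-1. Stack: [s1^-1 s1^-1]
Gen 9 (s1): cancels prior s1^-1. Stack: [s1^-1]
Gen 10 (s1): cancels prior s1^-1. Stack: []
Gen 11 (s3): push. Stack: [s3]
Gen 12 (s3^-1): cancels prior s3. Stack: []
Reduced word: (empty)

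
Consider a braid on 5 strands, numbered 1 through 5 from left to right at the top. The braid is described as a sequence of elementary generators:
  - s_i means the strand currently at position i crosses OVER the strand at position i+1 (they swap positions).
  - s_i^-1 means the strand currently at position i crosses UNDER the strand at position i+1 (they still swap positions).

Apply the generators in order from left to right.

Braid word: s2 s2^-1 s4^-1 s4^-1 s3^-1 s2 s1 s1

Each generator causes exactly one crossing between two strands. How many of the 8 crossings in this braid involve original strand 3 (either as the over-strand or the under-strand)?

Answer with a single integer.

Gen 1: crossing 2x3. Involves strand 3? yes. Count so far: 1
Gen 2: crossing 3x2. Involves strand 3? yes. Count so far: 2
Gen 3: crossing 4x5. Involves strand 3? no. Count so far: 2
Gen 4: crossing 5x4. Involves strand 3? no. Count so far: 2
Gen 5: crossing 3x4. Involves strand 3? yes. Count so far: 3
Gen 6: crossing 2x4. Involves strand 3? no. Count so far: 3
Gen 7: crossing 1x4. Involves strand 3? no. Count so far: 3
Gen 8: crossing 4x1. Involves strand 3? no. Count so far: 3

Answer: 3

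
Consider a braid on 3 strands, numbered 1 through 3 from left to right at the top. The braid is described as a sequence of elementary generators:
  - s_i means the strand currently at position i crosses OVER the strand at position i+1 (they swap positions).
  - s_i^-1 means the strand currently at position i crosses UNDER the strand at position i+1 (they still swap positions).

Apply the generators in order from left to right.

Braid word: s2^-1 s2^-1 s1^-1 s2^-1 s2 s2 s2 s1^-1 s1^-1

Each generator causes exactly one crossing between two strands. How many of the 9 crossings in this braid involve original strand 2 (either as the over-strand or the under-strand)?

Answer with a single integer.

Answer: 5

Derivation:
Gen 1: crossing 2x3. Involves strand 2? yes. Count so far: 1
Gen 2: crossing 3x2. Involves strand 2? yes. Count so far: 2
Gen 3: crossing 1x2. Involves strand 2? yes. Count so far: 3
Gen 4: crossing 1x3. Involves strand 2? no. Count so far: 3
Gen 5: crossing 3x1. Involves strand 2? no. Count so far: 3
Gen 6: crossing 1x3. Involves strand 2? no. Count so far: 3
Gen 7: crossing 3x1. Involves strand 2? no. Count so far: 3
Gen 8: crossing 2x1. Involves strand 2? yes. Count so far: 4
Gen 9: crossing 1x2. Involves strand 2? yes. Count so far: 5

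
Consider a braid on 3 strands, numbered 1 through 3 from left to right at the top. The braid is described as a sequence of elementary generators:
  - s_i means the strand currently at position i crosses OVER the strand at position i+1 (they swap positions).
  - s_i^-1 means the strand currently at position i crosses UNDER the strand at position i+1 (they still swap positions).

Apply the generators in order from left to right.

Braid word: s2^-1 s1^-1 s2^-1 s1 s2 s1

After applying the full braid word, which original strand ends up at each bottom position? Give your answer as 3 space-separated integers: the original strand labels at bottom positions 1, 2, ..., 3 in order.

Gen 1 (s2^-1): strand 2 crosses under strand 3. Perm now: [1 3 2]
Gen 2 (s1^-1): strand 1 crosses under strand 3. Perm now: [3 1 2]
Gen 3 (s2^-1): strand 1 crosses under strand 2. Perm now: [3 2 1]
Gen 4 (s1): strand 3 crosses over strand 2. Perm now: [2 3 1]
Gen 5 (s2): strand 3 crosses over strand 1. Perm now: [2 1 3]
Gen 6 (s1): strand 2 crosses over strand 1. Perm now: [1 2 3]

Answer: 1 2 3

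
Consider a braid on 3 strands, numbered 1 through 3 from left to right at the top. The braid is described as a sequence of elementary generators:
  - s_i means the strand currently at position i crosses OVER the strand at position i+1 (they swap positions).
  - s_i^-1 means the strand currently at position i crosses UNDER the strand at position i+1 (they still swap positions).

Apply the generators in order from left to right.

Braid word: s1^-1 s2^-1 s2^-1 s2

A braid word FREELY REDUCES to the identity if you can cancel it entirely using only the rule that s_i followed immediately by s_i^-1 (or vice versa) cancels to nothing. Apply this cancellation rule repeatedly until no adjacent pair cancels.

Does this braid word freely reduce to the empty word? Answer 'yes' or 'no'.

Gen 1 (s1^-1): push. Stack: [s1^-1]
Gen 2 (s2^-1): push. Stack: [s1^-1 s2^-1]
Gen 3 (s2^-1): push. Stack: [s1^-1 s2^-1 s2^-1]
Gen 4 (s2): cancels prior s2^-1. Stack: [s1^-1 s2^-1]
Reduced word: s1^-1 s2^-1

Answer: no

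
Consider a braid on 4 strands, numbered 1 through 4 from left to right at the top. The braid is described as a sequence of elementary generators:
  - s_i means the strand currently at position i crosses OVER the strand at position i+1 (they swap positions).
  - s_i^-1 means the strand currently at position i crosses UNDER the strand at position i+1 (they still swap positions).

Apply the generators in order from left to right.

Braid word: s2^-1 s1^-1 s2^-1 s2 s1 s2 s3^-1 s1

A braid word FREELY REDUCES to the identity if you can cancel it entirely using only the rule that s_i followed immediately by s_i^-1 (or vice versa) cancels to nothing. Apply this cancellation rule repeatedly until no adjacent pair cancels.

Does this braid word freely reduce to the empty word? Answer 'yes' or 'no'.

Answer: no

Derivation:
Gen 1 (s2^-1): push. Stack: [s2^-1]
Gen 2 (s1^-1): push. Stack: [s2^-1 s1^-1]
Gen 3 (s2^-1): push. Stack: [s2^-1 s1^-1 s2^-1]
Gen 4 (s2): cancels prior s2^-1. Stack: [s2^-1 s1^-1]
Gen 5 (s1): cancels prior s1^-1. Stack: [s2^-1]
Gen 6 (s2): cancels prior s2^-1. Stack: []
Gen 7 (s3^-1): push. Stack: [s3^-1]
Gen 8 (s1): push. Stack: [s3^-1 s1]
Reduced word: s3^-1 s1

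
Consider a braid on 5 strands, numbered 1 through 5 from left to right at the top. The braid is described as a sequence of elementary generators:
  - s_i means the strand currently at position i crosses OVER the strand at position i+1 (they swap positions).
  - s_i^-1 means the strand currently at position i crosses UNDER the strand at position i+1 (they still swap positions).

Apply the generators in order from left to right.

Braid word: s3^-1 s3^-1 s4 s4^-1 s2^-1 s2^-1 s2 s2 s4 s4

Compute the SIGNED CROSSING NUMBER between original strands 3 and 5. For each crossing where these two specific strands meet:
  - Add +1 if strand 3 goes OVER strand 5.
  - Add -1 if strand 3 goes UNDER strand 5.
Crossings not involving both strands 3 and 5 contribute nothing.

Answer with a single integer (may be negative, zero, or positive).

Answer: 0

Derivation:
Gen 1: crossing 3x4. Both 3&5? no. Sum: 0
Gen 2: crossing 4x3. Both 3&5? no. Sum: 0
Gen 3: crossing 4x5. Both 3&5? no. Sum: 0
Gen 4: crossing 5x4. Both 3&5? no. Sum: 0
Gen 5: crossing 2x3. Both 3&5? no. Sum: 0
Gen 6: crossing 3x2. Both 3&5? no. Sum: 0
Gen 7: crossing 2x3. Both 3&5? no. Sum: 0
Gen 8: crossing 3x2. Both 3&5? no. Sum: 0
Gen 9: crossing 4x5. Both 3&5? no. Sum: 0
Gen 10: crossing 5x4. Both 3&5? no. Sum: 0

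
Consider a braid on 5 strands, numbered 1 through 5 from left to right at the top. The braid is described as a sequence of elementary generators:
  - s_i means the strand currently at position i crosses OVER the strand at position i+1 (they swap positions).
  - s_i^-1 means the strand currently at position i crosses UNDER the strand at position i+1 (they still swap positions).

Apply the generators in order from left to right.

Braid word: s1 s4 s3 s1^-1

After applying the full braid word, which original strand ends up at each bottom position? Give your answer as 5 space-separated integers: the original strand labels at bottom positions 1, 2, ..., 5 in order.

Answer: 1 2 5 3 4

Derivation:
Gen 1 (s1): strand 1 crosses over strand 2. Perm now: [2 1 3 4 5]
Gen 2 (s4): strand 4 crosses over strand 5. Perm now: [2 1 3 5 4]
Gen 3 (s3): strand 3 crosses over strand 5. Perm now: [2 1 5 3 4]
Gen 4 (s1^-1): strand 2 crosses under strand 1. Perm now: [1 2 5 3 4]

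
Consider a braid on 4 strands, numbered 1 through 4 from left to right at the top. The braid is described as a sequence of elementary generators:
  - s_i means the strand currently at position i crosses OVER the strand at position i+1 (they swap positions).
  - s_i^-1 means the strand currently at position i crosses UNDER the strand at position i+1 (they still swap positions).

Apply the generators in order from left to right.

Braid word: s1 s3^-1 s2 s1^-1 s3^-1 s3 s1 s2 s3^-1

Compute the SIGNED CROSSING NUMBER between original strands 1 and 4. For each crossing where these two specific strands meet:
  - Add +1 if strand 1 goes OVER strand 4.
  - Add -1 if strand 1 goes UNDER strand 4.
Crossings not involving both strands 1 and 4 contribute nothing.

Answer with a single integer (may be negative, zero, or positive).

Gen 1: crossing 1x2. Both 1&4? no. Sum: 0
Gen 2: crossing 3x4. Both 1&4? no. Sum: 0
Gen 3: 1 over 4. Both 1&4? yes. Contrib: +1. Sum: 1
Gen 4: crossing 2x4. Both 1&4? no. Sum: 1
Gen 5: crossing 1x3. Both 1&4? no. Sum: 1
Gen 6: crossing 3x1. Both 1&4? no. Sum: 1
Gen 7: crossing 4x2. Both 1&4? no. Sum: 1
Gen 8: 4 over 1. Both 1&4? yes. Contrib: -1. Sum: 0
Gen 9: crossing 4x3. Both 1&4? no. Sum: 0

Answer: 0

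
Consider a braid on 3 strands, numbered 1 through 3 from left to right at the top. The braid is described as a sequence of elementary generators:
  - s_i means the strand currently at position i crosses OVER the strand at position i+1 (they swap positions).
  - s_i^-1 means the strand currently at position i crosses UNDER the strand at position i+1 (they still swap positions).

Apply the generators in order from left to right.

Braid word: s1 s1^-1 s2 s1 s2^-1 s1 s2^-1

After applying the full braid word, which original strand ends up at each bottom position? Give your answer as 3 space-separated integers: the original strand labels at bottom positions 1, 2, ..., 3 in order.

Gen 1 (s1): strand 1 crosses over strand 2. Perm now: [2 1 3]
Gen 2 (s1^-1): strand 2 crosses under strand 1. Perm now: [1 2 3]
Gen 3 (s2): strand 2 crosses over strand 3. Perm now: [1 3 2]
Gen 4 (s1): strand 1 crosses over strand 3. Perm now: [3 1 2]
Gen 5 (s2^-1): strand 1 crosses under strand 2. Perm now: [3 2 1]
Gen 6 (s1): strand 3 crosses over strand 2. Perm now: [2 3 1]
Gen 7 (s2^-1): strand 3 crosses under strand 1. Perm now: [2 1 3]

Answer: 2 1 3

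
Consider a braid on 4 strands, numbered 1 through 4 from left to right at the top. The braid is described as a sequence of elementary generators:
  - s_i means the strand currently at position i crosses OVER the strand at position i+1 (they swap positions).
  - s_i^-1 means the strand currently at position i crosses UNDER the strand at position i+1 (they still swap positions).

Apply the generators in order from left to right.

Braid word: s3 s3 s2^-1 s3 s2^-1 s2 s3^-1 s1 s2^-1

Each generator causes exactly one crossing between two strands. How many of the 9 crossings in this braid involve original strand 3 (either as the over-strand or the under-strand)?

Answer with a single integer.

Answer: 6

Derivation:
Gen 1: crossing 3x4. Involves strand 3? yes. Count so far: 1
Gen 2: crossing 4x3. Involves strand 3? yes. Count so far: 2
Gen 3: crossing 2x3. Involves strand 3? yes. Count so far: 3
Gen 4: crossing 2x4. Involves strand 3? no. Count so far: 3
Gen 5: crossing 3x4. Involves strand 3? yes. Count so far: 4
Gen 6: crossing 4x3. Involves strand 3? yes. Count so far: 5
Gen 7: crossing 4x2. Involves strand 3? no. Count so far: 5
Gen 8: crossing 1x3. Involves strand 3? yes. Count so far: 6
Gen 9: crossing 1x2. Involves strand 3? no. Count so far: 6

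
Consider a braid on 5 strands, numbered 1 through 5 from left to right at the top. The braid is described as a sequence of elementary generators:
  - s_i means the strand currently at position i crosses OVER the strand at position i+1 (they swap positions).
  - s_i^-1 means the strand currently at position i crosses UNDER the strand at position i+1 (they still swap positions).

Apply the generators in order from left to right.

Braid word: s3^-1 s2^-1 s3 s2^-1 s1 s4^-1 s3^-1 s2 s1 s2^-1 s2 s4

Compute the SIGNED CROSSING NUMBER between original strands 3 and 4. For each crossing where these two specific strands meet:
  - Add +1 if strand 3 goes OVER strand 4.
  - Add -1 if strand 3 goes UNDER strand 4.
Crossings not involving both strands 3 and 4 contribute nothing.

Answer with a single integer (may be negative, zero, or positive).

Answer: 0

Derivation:
Gen 1: 3 under 4. Both 3&4? yes. Contrib: -1. Sum: -1
Gen 2: crossing 2x4. Both 3&4? no. Sum: -1
Gen 3: crossing 2x3. Both 3&4? no. Sum: -1
Gen 4: 4 under 3. Both 3&4? yes. Contrib: +1. Sum: 0
Gen 5: crossing 1x3. Both 3&4? no. Sum: 0
Gen 6: crossing 2x5. Both 3&4? no. Sum: 0
Gen 7: crossing 4x5. Both 3&4? no. Sum: 0
Gen 8: crossing 1x5. Both 3&4? no. Sum: 0
Gen 9: crossing 3x5. Both 3&4? no. Sum: 0
Gen 10: crossing 3x1. Both 3&4? no. Sum: 0
Gen 11: crossing 1x3. Both 3&4? no. Sum: 0
Gen 12: crossing 4x2. Both 3&4? no. Sum: 0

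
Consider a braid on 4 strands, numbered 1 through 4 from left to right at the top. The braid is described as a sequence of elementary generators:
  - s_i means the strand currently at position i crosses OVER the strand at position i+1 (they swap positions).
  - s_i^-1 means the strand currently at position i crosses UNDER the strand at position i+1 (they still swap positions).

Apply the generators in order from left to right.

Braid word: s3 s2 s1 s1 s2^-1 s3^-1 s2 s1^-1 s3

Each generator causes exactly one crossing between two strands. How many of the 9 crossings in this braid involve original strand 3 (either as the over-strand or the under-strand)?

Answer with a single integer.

Answer: 4

Derivation:
Gen 1: crossing 3x4. Involves strand 3? yes. Count so far: 1
Gen 2: crossing 2x4. Involves strand 3? no. Count so far: 1
Gen 3: crossing 1x4. Involves strand 3? no. Count so far: 1
Gen 4: crossing 4x1. Involves strand 3? no. Count so far: 1
Gen 5: crossing 4x2. Involves strand 3? no. Count so far: 1
Gen 6: crossing 4x3. Involves strand 3? yes. Count so far: 2
Gen 7: crossing 2x3. Involves strand 3? yes. Count so far: 3
Gen 8: crossing 1x3. Involves strand 3? yes. Count so far: 4
Gen 9: crossing 2x4. Involves strand 3? no. Count so far: 4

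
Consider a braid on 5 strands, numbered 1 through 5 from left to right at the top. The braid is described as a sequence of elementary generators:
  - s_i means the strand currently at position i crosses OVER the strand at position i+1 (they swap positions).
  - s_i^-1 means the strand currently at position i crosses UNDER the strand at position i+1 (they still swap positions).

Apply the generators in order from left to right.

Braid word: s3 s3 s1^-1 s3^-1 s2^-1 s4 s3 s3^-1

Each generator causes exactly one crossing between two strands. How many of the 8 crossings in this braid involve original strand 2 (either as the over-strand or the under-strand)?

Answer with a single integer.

Answer: 1

Derivation:
Gen 1: crossing 3x4. Involves strand 2? no. Count so far: 0
Gen 2: crossing 4x3. Involves strand 2? no. Count so far: 0
Gen 3: crossing 1x2. Involves strand 2? yes. Count so far: 1
Gen 4: crossing 3x4. Involves strand 2? no. Count so far: 1
Gen 5: crossing 1x4. Involves strand 2? no. Count so far: 1
Gen 6: crossing 3x5. Involves strand 2? no. Count so far: 1
Gen 7: crossing 1x5. Involves strand 2? no. Count so far: 1
Gen 8: crossing 5x1. Involves strand 2? no. Count so far: 1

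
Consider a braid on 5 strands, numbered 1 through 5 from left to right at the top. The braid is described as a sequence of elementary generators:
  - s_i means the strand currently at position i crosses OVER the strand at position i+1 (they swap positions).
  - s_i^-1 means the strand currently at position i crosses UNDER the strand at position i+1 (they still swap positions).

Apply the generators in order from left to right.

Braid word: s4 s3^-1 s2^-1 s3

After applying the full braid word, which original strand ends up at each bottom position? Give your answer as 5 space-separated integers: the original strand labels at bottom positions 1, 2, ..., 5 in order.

Gen 1 (s4): strand 4 crosses over strand 5. Perm now: [1 2 3 5 4]
Gen 2 (s3^-1): strand 3 crosses under strand 5. Perm now: [1 2 5 3 4]
Gen 3 (s2^-1): strand 2 crosses under strand 5. Perm now: [1 5 2 3 4]
Gen 4 (s3): strand 2 crosses over strand 3. Perm now: [1 5 3 2 4]

Answer: 1 5 3 2 4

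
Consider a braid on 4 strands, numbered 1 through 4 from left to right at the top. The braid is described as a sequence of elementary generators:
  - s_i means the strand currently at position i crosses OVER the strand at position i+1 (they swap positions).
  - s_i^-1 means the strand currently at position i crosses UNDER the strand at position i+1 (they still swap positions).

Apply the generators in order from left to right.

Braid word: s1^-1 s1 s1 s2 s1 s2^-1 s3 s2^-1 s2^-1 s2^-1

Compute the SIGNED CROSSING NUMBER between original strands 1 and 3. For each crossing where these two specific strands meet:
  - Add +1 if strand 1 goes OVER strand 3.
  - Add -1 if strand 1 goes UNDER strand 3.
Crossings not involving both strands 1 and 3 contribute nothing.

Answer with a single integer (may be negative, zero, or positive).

Gen 1: crossing 1x2. Both 1&3? no. Sum: 0
Gen 2: crossing 2x1. Both 1&3? no. Sum: 0
Gen 3: crossing 1x2. Both 1&3? no. Sum: 0
Gen 4: 1 over 3. Both 1&3? yes. Contrib: +1. Sum: 1
Gen 5: crossing 2x3. Both 1&3? no. Sum: 1
Gen 6: crossing 2x1. Both 1&3? no. Sum: 1
Gen 7: crossing 2x4. Both 1&3? no. Sum: 1
Gen 8: crossing 1x4. Both 1&3? no. Sum: 1
Gen 9: crossing 4x1. Both 1&3? no. Sum: 1
Gen 10: crossing 1x4. Both 1&3? no. Sum: 1

Answer: 1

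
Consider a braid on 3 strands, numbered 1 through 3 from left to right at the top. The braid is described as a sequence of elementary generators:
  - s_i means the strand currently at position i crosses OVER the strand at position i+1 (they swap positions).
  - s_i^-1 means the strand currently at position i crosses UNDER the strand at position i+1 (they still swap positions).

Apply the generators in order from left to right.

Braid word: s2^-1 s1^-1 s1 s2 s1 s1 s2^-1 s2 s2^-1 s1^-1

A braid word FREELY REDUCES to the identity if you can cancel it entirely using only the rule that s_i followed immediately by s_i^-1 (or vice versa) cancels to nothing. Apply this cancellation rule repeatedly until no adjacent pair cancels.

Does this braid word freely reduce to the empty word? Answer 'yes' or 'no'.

Answer: no

Derivation:
Gen 1 (s2^-1): push. Stack: [s2^-1]
Gen 2 (s1^-1): push. Stack: [s2^-1 s1^-1]
Gen 3 (s1): cancels prior s1^-1. Stack: [s2^-1]
Gen 4 (s2): cancels prior s2^-1. Stack: []
Gen 5 (s1): push. Stack: [s1]
Gen 6 (s1): push. Stack: [s1 s1]
Gen 7 (s2^-1): push. Stack: [s1 s1 s2^-1]
Gen 8 (s2): cancels prior s2^-1. Stack: [s1 s1]
Gen 9 (s2^-1): push. Stack: [s1 s1 s2^-1]
Gen 10 (s1^-1): push. Stack: [s1 s1 s2^-1 s1^-1]
Reduced word: s1 s1 s2^-1 s1^-1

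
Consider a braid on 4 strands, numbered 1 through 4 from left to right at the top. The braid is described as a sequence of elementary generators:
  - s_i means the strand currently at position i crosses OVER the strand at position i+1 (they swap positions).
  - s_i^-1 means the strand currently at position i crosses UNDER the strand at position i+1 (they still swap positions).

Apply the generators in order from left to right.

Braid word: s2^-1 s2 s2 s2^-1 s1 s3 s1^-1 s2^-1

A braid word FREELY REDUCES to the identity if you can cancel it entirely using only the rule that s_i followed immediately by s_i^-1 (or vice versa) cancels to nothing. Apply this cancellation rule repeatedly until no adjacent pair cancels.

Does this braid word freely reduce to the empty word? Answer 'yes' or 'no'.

Answer: no

Derivation:
Gen 1 (s2^-1): push. Stack: [s2^-1]
Gen 2 (s2): cancels prior s2^-1. Stack: []
Gen 3 (s2): push. Stack: [s2]
Gen 4 (s2^-1): cancels prior s2. Stack: []
Gen 5 (s1): push. Stack: [s1]
Gen 6 (s3): push. Stack: [s1 s3]
Gen 7 (s1^-1): push. Stack: [s1 s3 s1^-1]
Gen 8 (s2^-1): push. Stack: [s1 s3 s1^-1 s2^-1]
Reduced word: s1 s3 s1^-1 s2^-1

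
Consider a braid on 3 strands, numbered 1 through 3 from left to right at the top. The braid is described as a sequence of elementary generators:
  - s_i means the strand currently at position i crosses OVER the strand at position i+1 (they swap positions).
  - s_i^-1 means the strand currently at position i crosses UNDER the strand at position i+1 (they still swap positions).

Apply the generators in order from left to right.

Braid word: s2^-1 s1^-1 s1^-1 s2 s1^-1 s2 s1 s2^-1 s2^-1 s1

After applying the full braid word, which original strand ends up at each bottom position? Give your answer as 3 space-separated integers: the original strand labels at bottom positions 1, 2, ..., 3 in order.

Gen 1 (s2^-1): strand 2 crosses under strand 3. Perm now: [1 3 2]
Gen 2 (s1^-1): strand 1 crosses under strand 3. Perm now: [3 1 2]
Gen 3 (s1^-1): strand 3 crosses under strand 1. Perm now: [1 3 2]
Gen 4 (s2): strand 3 crosses over strand 2. Perm now: [1 2 3]
Gen 5 (s1^-1): strand 1 crosses under strand 2. Perm now: [2 1 3]
Gen 6 (s2): strand 1 crosses over strand 3. Perm now: [2 3 1]
Gen 7 (s1): strand 2 crosses over strand 3. Perm now: [3 2 1]
Gen 8 (s2^-1): strand 2 crosses under strand 1. Perm now: [3 1 2]
Gen 9 (s2^-1): strand 1 crosses under strand 2. Perm now: [3 2 1]
Gen 10 (s1): strand 3 crosses over strand 2. Perm now: [2 3 1]

Answer: 2 3 1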